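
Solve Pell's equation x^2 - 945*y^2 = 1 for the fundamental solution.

First expand sqrt(945) as a continued fraction. With x_i = (sqrt(945) + m_i)/d_i and (m_0, d_0) = (0, 1): a_0 = floor(sqrt(945)) = 30, since 30^2 = 900 <= 945 < 961 = 31^2.
Iterate m_{i+1} = d_i*a_i - m_i, d_{i+1} = (945 - m_{i+1}^2)/d_i, a_{i+1} = floor((a_0 + m_{i+1})/d_{i+1}):
  m_1 = 1*30 - 0 = 30, d_1 = (945 - 30^2)/1 = 45/1 = 45, a_1 = floor((30 + 30)/45) = 1.
  m_2 = 45*1 - 30 = 15, d_2 = (945 - 15^2)/45 = 720/45 = 16, a_2 = floor((30 + 15)/16) = 2.
  m_3 = 16*2 - 15 = 17, d_3 = (945 - 17^2)/16 = 656/16 = 41, a_3 = floor((30 + 17)/41) = 1.
  m_4 = 41*1 - 17 = 24, d_4 = (945 - 24^2)/41 = 369/41 = 9, a_4 = floor((30 + 24)/9) = 6.
  m_5 = 9*6 - 24 = 30, d_5 = (945 - 30^2)/9 = 45/9 = 5, a_5 = floor((30 + 30)/5) = 12.
  m_6 = 5*12 - 30 = 30, d_6 = (945 - 30^2)/5 = 45/5 = 9, a_6 = floor((30 + 30)/9) = 6.
  m_7 = 9*6 - 30 = 24, d_7 = (945 - 24^2)/9 = 369/9 = 41, a_7 = floor((30 + 24)/41) = 1.
  m_8 = 41*1 - 24 = 17, d_8 = (945 - 17^2)/41 = 656/41 = 16, a_8 = floor((30 + 17)/16) = 2.
  m_9 = 16*2 - 17 = 15, d_9 = (945 - 15^2)/16 = 720/16 = 45, a_9 = floor((30 + 15)/45) = 1.
  m_10 = 45*1 - 15 = 30, d_10 = (945 - 30^2)/45 = 45/45 = 1, a_10 = floor((30 + 30)/1) = 60.
  m_11 = 1*60 - 30 = 30, d_11 = (945 - 30^2)/1 = 45/1 = 45: (m_11, d_11) = (m_1, d_1) = (30, 45), so from here the quotients repeat a_1, ..., a_10; the period length is 10.
So sqrt(945) = [30; (1, 2, 1, 6, 12, 6, 1, 2, 1, 60)] with period length k = 10.
k is even, so the fundamental solution of x^2 - 945y^2 = 1 is (p_{k-1}, q_{k-1}) = (p_9, q_9); compute convergents through index 9.
Convergents (p_i = a_i*p_{i-1} + p_{i-2}, q_i = a_i*q_{i-1} + q_{i-2} with p_{-2}=0, p_{-1}=1, q_{-2}=1, q_{-1}=0):
  i=0: a_0=30, p_0 = 30*1 + 0 = 30, q_0 = 30*0 + 1 = 1.
  i=1: a_1=1, p_1 = 1*30 + 1 = 31, q_1 = 1*1 + 0 = 1.
  i=2: a_2=2, p_2 = 2*31 + 30 = 92, q_2 = 2*1 + 1 = 3.
  i=3: a_3=1, p_3 = 1*92 + 31 = 123, q_3 = 1*3 + 1 = 4.
  i=4: a_4=6, p_4 = 6*123 + 92 = 830, q_4 = 6*4 + 3 = 27.
  i=5: a_5=12, p_5 = 12*830 + 123 = 10083, q_5 = 12*27 + 4 = 328.
  i=6: a_6=6, p_6 = 6*10083 + 830 = 61328, q_6 = 6*328 + 27 = 1995.
  i=7: a_7=1, p_7 = 1*61328 + 10083 = 71411, q_7 = 1*1995 + 328 = 2323.
  i=8: a_8=2, p_8 = 2*71411 + 61328 = 204150, q_8 = 2*2323 + 1995 = 6641.
  i=9: a_9=1, p_9 = 1*204150 + 71411 = 275561, q_9 = 1*6641 + 2323 = 8964.
Check: 275561^2 - 945*8964^2 = 75933864721 - 75933864720 = 1, so (x, y) = (275561, 8964) solves the equation, and by the theorem it is the least positive solution.

(x, y) = (275561, 8964)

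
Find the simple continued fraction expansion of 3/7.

[0; 2, 3]

Run the Euclidean algorithm on 3 and 7; the successive quotients are the partial quotients a_0, a_1, ... (each step inverts the fractional part left over by the previous one):
  3 = 0*7 + 3, so a_0 = 0.
  7 = 2*3 + 1, so a_1 = 2.
  3 = 3*1 + 0, so a_2 = 3.
The remainder reaches 0 after 3 divisions, so the expansion has 3 partial quotients, read off in order.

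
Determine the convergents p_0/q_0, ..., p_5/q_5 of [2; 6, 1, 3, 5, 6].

2/1, 13/6, 15/7, 58/27, 305/142, 1888/879

Using the convergent recurrence p_i = a_i*p_{i-1} + p_{i-2}, q_i = a_i*q_{i-1} + q_{i-2} with p_{-2}=0, p_{-1}=1, q_{-2}=1, q_{-1}=0:
  i=0: a_0=2, p_0 = 2*1 + 0 = 2, q_0 = 2*0 + 1 = 1.
  i=1: a_1=6, p_1 = 6*2 + 1 = 13, q_1 = 6*1 + 0 = 6.
  i=2: a_2=1, p_2 = 1*13 + 2 = 15, q_2 = 1*6 + 1 = 7.
  i=3: a_3=3, p_3 = 3*15 + 13 = 58, q_3 = 3*7 + 6 = 27.
  i=4: a_4=5, p_4 = 5*58 + 15 = 305, q_4 = 5*27 + 7 = 142.
  i=5: a_5=6, p_5 = 6*305 + 58 = 1888, q_5 = 6*142 + 27 = 879.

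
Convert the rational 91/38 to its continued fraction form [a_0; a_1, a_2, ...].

Run the Euclidean algorithm on 91 and 38; the successive quotients are the partial quotients a_0, a_1, ... (each step inverts the fractional part left over by the previous one):
  91 = 2*38 + 15, so a_0 = 2.
  38 = 2*15 + 8, so a_1 = 2.
  15 = 1*8 + 7, so a_2 = 1.
  8 = 1*7 + 1, so a_3 = 1.
  7 = 7*1 + 0, so a_4 = 7.
The remainder reaches 0 after 5 divisions, so the expansion has 5 partial quotients, read off in order.

[2; 2, 1, 1, 7]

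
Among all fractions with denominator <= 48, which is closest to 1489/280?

Expand x = 1489/280 as a continued fraction with the Euclidean algorithm:
  1489 = 5*280 + 89, so a_0 = 5.
  280 = 3*89 + 13, so a_1 = 3.
  89 = 6*13 + 11, so a_2 = 6.
  13 = 1*11 + 2, so a_3 = 1.
  11 = 5*2 + 1, so a_4 = 5.
  2 = 2*1 + 0, so a_5 = 2.
so x = [5; 3, 6, 1, 5, 2].
Convergents (p_i = a_i*p_{i-1} + p_{i-2}, q_i = a_i*q_{i-1} + q_{i-2} with p_{-2}=0, p_{-1}=1, q_{-2}=1, q_{-1}=0), until the denominator exceeds 48:
  i=0: a_0=5, p_0 = 5*1 + 0 = 5, q_0 = 5*0 + 1 = 1.
  i=1: a_1=3, p_1 = 3*5 + 1 = 16, q_1 = 3*1 + 0 = 3.
  i=2: a_2=6, p_2 = 6*16 + 5 = 101, q_2 = 6*3 + 1 = 19.
  i=3: a_3=1, p_3 = 1*101 + 16 = 117, q_3 = 1*19 + 3 = 22.
  i=4: a_4=5, p_4 = 5*117 + 101 = 686, q_4 = 5*22 + 19 = 129.
q_4 = 129 > 48, so the last convergent with denominator <= 48 is p_3/q_3 = 117/22.
The closest fraction with denominator <= 48 is either p_3/q_3 or the intermediate fraction (k*p_3 + p_2)/(k*q_3 + q_2) with the largest k >= 1 whose denominator stays <= 48; these approach x as k grows, and every other convergent or intermediate fraction in range is farther away.
Largest k: floor((48 - q_2)/q_3) = floor((48 - 19)/22) = 1.
That gives (1*117 + 101)/(1*22 + 19) = 218/41.
Compare the errors: |x - 117/22| = |1489*22 - 117*280|/(280*22) = 2/6160, and |x - 218/41| = |1489*41 - 218*280|/(280*41) = 9/11480.
Cross-multiplying, 2*11480 = 22960 < 55440 = 9*6160, so 2/6160 is smaller: the convergent 117/22 is closer to x than 218/41.

117/22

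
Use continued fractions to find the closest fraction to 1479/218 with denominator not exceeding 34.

Expand x = 1479/218 as a continued fraction with the Euclidean algorithm:
  1479 = 6*218 + 171, so a_0 = 6.
  218 = 1*171 + 47, so a_1 = 1.
  171 = 3*47 + 30, so a_2 = 3.
  47 = 1*30 + 17, so a_3 = 1.
  30 = 1*17 + 13, so a_4 = 1.
  17 = 1*13 + 4, so a_5 = 1.
  13 = 3*4 + 1, so a_6 = 3.
  4 = 4*1 + 0, so a_7 = 4.
so x = [6; 1, 3, 1, 1, 1, 3, 4].
Convergents (p_i = a_i*p_{i-1} + p_{i-2}, q_i = a_i*q_{i-1} + q_{i-2} with p_{-2}=0, p_{-1}=1, q_{-2}=1, q_{-1}=0), until the denominator exceeds 34:
  i=0: a_0=6, p_0 = 6*1 + 0 = 6, q_0 = 6*0 + 1 = 1.
  i=1: a_1=1, p_1 = 1*6 + 1 = 7, q_1 = 1*1 + 0 = 1.
  i=2: a_2=3, p_2 = 3*7 + 6 = 27, q_2 = 3*1 + 1 = 4.
  i=3: a_3=1, p_3 = 1*27 + 7 = 34, q_3 = 1*4 + 1 = 5.
  i=4: a_4=1, p_4 = 1*34 + 27 = 61, q_4 = 1*5 + 4 = 9.
  i=5: a_5=1, p_5 = 1*61 + 34 = 95, q_5 = 1*9 + 5 = 14.
  i=6: a_6=3, p_6 = 3*95 + 61 = 346, q_6 = 3*14 + 9 = 51.
q_6 = 51 > 34, so the last convergent with denominator <= 34 is p_5/q_5 = 95/14.
The closest fraction with denominator <= 34 is either p_5/q_5 or the intermediate fraction (k*p_5 + p_4)/(k*q_5 + q_4) with the largest k >= 1 whose denominator stays <= 34; these approach x as k grows, and every other convergent or intermediate fraction in range is farther away.
Largest k: floor((34 - q_4)/q_5) = floor((34 - 9)/14) = 1.
That gives (1*95 + 61)/(1*14 + 9) = 156/23.
Compare the errors: |x - 95/14| = |1479*14 - 95*218|/(218*14) = 4/3052, and |x - 156/23| = |1479*23 - 156*218|/(218*23) = 9/5014.
Cross-multiplying, 4*5014 = 20056 < 27468 = 9*3052, so 4/3052 is smaller: the convergent 95/14 is closer to x than 156/23.

95/14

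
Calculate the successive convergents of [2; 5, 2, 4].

2/1, 11/5, 24/11, 107/49

Using the convergent recurrence p_i = a_i*p_{i-1} + p_{i-2}, q_i = a_i*q_{i-1} + q_{i-2} with p_{-2}=0, p_{-1}=1, q_{-2}=1, q_{-1}=0:
  i=0: a_0=2, p_0 = 2*1 + 0 = 2, q_0 = 2*0 + 1 = 1.
  i=1: a_1=5, p_1 = 5*2 + 1 = 11, q_1 = 5*1 + 0 = 5.
  i=2: a_2=2, p_2 = 2*11 + 2 = 24, q_2 = 2*5 + 1 = 11.
  i=3: a_3=4, p_3 = 4*24 + 11 = 107, q_3 = 4*11 + 5 = 49.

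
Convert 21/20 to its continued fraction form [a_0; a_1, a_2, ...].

Run the Euclidean algorithm on 21 and 20; the successive quotients are the partial quotients a_0, a_1, ... (each step inverts the fractional part left over by the previous one):
  21 = 1*20 + 1, so a_0 = 1.
  20 = 20*1 + 0, so a_1 = 20.
The remainder reaches 0 after 2 divisions, so the expansion has 2 partial quotients, read off in order.

[1; 20]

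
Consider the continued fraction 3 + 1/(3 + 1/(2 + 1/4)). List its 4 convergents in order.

3/1, 10/3, 23/7, 102/31

Using the convergent recurrence p_i = a_i*p_{i-1} + p_{i-2}, q_i = a_i*q_{i-1} + q_{i-2} with p_{-2}=0, p_{-1}=1, q_{-2}=1, q_{-1}=0:
  i=0: a_0=3, p_0 = 3*1 + 0 = 3, q_0 = 3*0 + 1 = 1.
  i=1: a_1=3, p_1 = 3*3 + 1 = 10, q_1 = 3*1 + 0 = 3.
  i=2: a_2=2, p_2 = 2*10 + 3 = 23, q_2 = 2*3 + 1 = 7.
  i=3: a_3=4, p_3 = 4*23 + 10 = 102, q_3 = 4*7 + 3 = 31.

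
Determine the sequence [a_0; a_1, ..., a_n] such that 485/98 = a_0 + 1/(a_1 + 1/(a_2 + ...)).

[4; 1, 18, 1, 1, 2]

Run the Euclidean algorithm on 485 and 98; the successive quotients are the partial quotients a_0, a_1, ... (each step inverts the fractional part left over by the previous one):
  485 = 4*98 + 93, so a_0 = 4.
  98 = 1*93 + 5, so a_1 = 1.
  93 = 18*5 + 3, so a_2 = 18.
  5 = 1*3 + 2, so a_3 = 1.
  3 = 1*2 + 1, so a_4 = 1.
  2 = 2*1 + 0, so a_5 = 2.
The remainder reaches 0 after 6 divisions, so the expansion has 6 partial quotients, read off in order.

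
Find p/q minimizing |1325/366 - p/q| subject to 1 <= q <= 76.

181/50

Expand x = 1325/366 as a continued fraction with the Euclidean algorithm:
  1325 = 3*366 + 227, so a_0 = 3.
  366 = 1*227 + 139, so a_1 = 1.
  227 = 1*139 + 88, so a_2 = 1.
  139 = 1*88 + 51, so a_3 = 1.
  88 = 1*51 + 37, so a_4 = 1.
  51 = 1*37 + 14, so a_5 = 1.
  37 = 2*14 + 9, so a_6 = 2.
  14 = 1*9 + 5, so a_7 = 1.
  9 = 1*5 + 4, so a_8 = 1.
  5 = 1*4 + 1, so a_9 = 1.
  4 = 4*1 + 0, so a_10 = 4.
so x = [3; 1, 1, 1, 1, 1, 2, 1, 1, 1, 4].
Convergents (p_i = a_i*p_{i-1} + p_{i-2}, q_i = a_i*q_{i-1} + q_{i-2} with p_{-2}=0, p_{-1}=1, q_{-2}=1, q_{-1}=0), until the denominator exceeds 76:
  i=0: a_0=3, p_0 = 3*1 + 0 = 3, q_0 = 3*0 + 1 = 1.
  i=1: a_1=1, p_1 = 1*3 + 1 = 4, q_1 = 1*1 + 0 = 1.
  i=2: a_2=1, p_2 = 1*4 + 3 = 7, q_2 = 1*1 + 1 = 2.
  i=3: a_3=1, p_3 = 1*7 + 4 = 11, q_3 = 1*2 + 1 = 3.
  i=4: a_4=1, p_4 = 1*11 + 7 = 18, q_4 = 1*3 + 2 = 5.
  i=5: a_5=1, p_5 = 1*18 + 11 = 29, q_5 = 1*5 + 3 = 8.
  i=6: a_6=2, p_6 = 2*29 + 18 = 76, q_6 = 2*8 + 5 = 21.
  i=7: a_7=1, p_7 = 1*76 + 29 = 105, q_7 = 1*21 + 8 = 29.
  i=8: a_8=1, p_8 = 1*105 + 76 = 181, q_8 = 1*29 + 21 = 50.
  i=9: a_9=1, p_9 = 1*181 + 105 = 286, q_9 = 1*50 + 29 = 79.
q_9 = 79 > 76, so the last convergent with denominator <= 76 is p_8/q_8 = 181/50.
The closest fraction with denominator <= 76 is either p_8/q_8 or the intermediate fraction (k*p_8 + p_7)/(k*q_8 + q_7) with the largest k >= 1 whose denominator stays <= 76; these approach x as k grows, and every other convergent or intermediate fraction in range is farther away.
Largest k: floor((76 - q_7)/q_8) = floor((76 - 29)/50) = 0.
Since k = 0, no intermediate fraction beyond p_8/q_8 has denominator <= 76, so the convergent 181/50 is the closest (its error is |1325*50 - 181*366|/(366*50) = 4/18300).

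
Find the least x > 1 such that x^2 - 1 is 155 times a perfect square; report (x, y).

(x, y) = (249, 20)

First expand sqrt(155) as a continued fraction. With x_i = (sqrt(155) + m_i)/d_i and (m_0, d_0) = (0, 1): a_0 = floor(sqrt(155)) = 12, since 12^2 = 144 <= 155 < 169 = 13^2.
Iterate m_{i+1} = d_i*a_i - m_i, d_{i+1} = (155 - m_{i+1}^2)/d_i, a_{i+1} = floor((a_0 + m_{i+1})/d_{i+1}):
  m_1 = 1*12 - 0 = 12, d_1 = (155 - 12^2)/1 = 11/1 = 11, a_1 = floor((12 + 12)/11) = 2.
  m_2 = 11*2 - 12 = 10, d_2 = (155 - 10^2)/11 = 55/11 = 5, a_2 = floor((12 + 10)/5) = 4.
  m_3 = 5*4 - 10 = 10, d_3 = (155 - 10^2)/5 = 55/5 = 11, a_3 = floor((12 + 10)/11) = 2.
  m_4 = 11*2 - 10 = 12, d_4 = (155 - 12^2)/11 = 11/11 = 1, a_4 = floor((12 + 12)/1) = 24.
  m_5 = 1*24 - 12 = 12, d_5 = (155 - 12^2)/1 = 11/1 = 11: (m_5, d_5) = (m_1, d_1) = (12, 11), so from here the quotients repeat a_1, ..., a_4; the period length is 4.
So sqrt(155) = [12; (2, 4, 2, 24)] with period length k = 4.
k is even, so the fundamental solution of x^2 - 155y^2 = 1 is (p_{k-1}, q_{k-1}) = (p_3, q_3); compute convergents through index 3.
Convergents (p_i = a_i*p_{i-1} + p_{i-2}, q_i = a_i*q_{i-1} + q_{i-2} with p_{-2}=0, p_{-1}=1, q_{-2}=1, q_{-1}=0):
  i=0: a_0=12, p_0 = 12*1 + 0 = 12, q_0 = 12*0 + 1 = 1.
  i=1: a_1=2, p_1 = 2*12 + 1 = 25, q_1 = 2*1 + 0 = 2.
  i=2: a_2=4, p_2 = 4*25 + 12 = 112, q_2 = 4*2 + 1 = 9.
  i=3: a_3=2, p_3 = 2*112 + 25 = 249, q_3 = 2*9 + 2 = 20.
Check: 249^2 - 155*20^2 = 62001 - 62000 = 1, so (x, y) = (249, 20) solves the equation, and by the theorem it is the least positive solution.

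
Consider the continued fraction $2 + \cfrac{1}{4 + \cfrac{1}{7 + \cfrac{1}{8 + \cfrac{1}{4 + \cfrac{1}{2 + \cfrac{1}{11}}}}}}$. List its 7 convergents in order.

2/1, 9/4, 65/29, 529/236, 2181/973, 4891/2182, 55982/24975

Using the convergent recurrence p_i = a_i*p_{i-1} + p_{i-2}, q_i = a_i*q_{i-1} + q_{i-2} with p_{-2}=0, p_{-1}=1, q_{-2}=1, q_{-1}=0:
  i=0: a_0=2, p_0 = 2*1 + 0 = 2, q_0 = 2*0 + 1 = 1.
  i=1: a_1=4, p_1 = 4*2 + 1 = 9, q_1 = 4*1 + 0 = 4.
  i=2: a_2=7, p_2 = 7*9 + 2 = 65, q_2 = 7*4 + 1 = 29.
  i=3: a_3=8, p_3 = 8*65 + 9 = 529, q_3 = 8*29 + 4 = 236.
  i=4: a_4=4, p_4 = 4*529 + 65 = 2181, q_4 = 4*236 + 29 = 973.
  i=5: a_5=2, p_5 = 2*2181 + 529 = 4891, q_5 = 2*973 + 236 = 2182.
  i=6: a_6=11, p_6 = 11*4891 + 2181 = 55982, q_6 = 11*2182 + 973 = 24975.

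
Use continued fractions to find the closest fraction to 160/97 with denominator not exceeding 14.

23/14

Expand x = 160/97 as a continued fraction with the Euclidean algorithm:
  160 = 1*97 + 63, so a_0 = 1.
  97 = 1*63 + 34, so a_1 = 1.
  63 = 1*34 + 29, so a_2 = 1.
  34 = 1*29 + 5, so a_3 = 1.
  29 = 5*5 + 4, so a_4 = 5.
  5 = 1*4 + 1, so a_5 = 1.
  4 = 4*1 + 0, so a_6 = 4.
so x = [1; 1, 1, 1, 5, 1, 4].
Convergents (p_i = a_i*p_{i-1} + p_{i-2}, q_i = a_i*q_{i-1} + q_{i-2} with p_{-2}=0, p_{-1}=1, q_{-2}=1, q_{-1}=0), until the denominator exceeds 14:
  i=0: a_0=1, p_0 = 1*1 + 0 = 1, q_0 = 1*0 + 1 = 1.
  i=1: a_1=1, p_1 = 1*1 + 1 = 2, q_1 = 1*1 + 0 = 1.
  i=2: a_2=1, p_2 = 1*2 + 1 = 3, q_2 = 1*1 + 1 = 2.
  i=3: a_3=1, p_3 = 1*3 + 2 = 5, q_3 = 1*2 + 1 = 3.
  i=4: a_4=5, p_4 = 5*5 + 3 = 28, q_4 = 5*3 + 2 = 17.
q_4 = 17 > 14, so the last convergent with denominator <= 14 is p_3/q_3 = 5/3.
The closest fraction with denominator <= 14 is either p_3/q_3 or the intermediate fraction (k*p_3 + p_2)/(k*q_3 + q_2) with the largest k >= 1 whose denominator stays <= 14; these approach x as k grows, and every other convergent or intermediate fraction in range is farther away.
Largest k: floor((14 - q_2)/q_3) = floor((14 - 2)/3) = 4.
That gives (4*5 + 3)/(4*3 + 2) = 23/14.
Compare the errors: |x - 5/3| = |160*3 - 5*97|/(97*3) = 5/291, and |x - 23/14| = |160*14 - 23*97|/(97*14) = 9/1358.
Cross-multiplying, 9*291 = 2619 < 6790 = 5*1358, so 9/1358 is smaller: the intermediate fraction 23/14 is closer to x than 5/3.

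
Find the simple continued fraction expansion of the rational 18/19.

[0; 1, 18]

Run the Euclidean algorithm on 18 and 19; the successive quotients are the partial quotients a_0, a_1, ... (each step inverts the fractional part left over by the previous one):
  18 = 0*19 + 18, so a_0 = 0.
  19 = 1*18 + 1, so a_1 = 1.
  18 = 18*1 + 0, so a_2 = 18.
The remainder reaches 0 after 3 divisions, so the expansion has 3 partial quotients, read off in order.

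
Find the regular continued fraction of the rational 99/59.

[1; 1, 2, 9, 2]

Run the Euclidean algorithm on 99 and 59; the successive quotients are the partial quotients a_0, a_1, ... (each step inverts the fractional part left over by the previous one):
  99 = 1*59 + 40, so a_0 = 1.
  59 = 1*40 + 19, so a_1 = 1.
  40 = 2*19 + 2, so a_2 = 2.
  19 = 9*2 + 1, so a_3 = 9.
  2 = 2*1 + 0, so a_4 = 2.
The remainder reaches 0 after 5 divisions, so the expansion has 5 partial quotients, read off in order.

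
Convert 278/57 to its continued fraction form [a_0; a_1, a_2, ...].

Run the Euclidean algorithm on 278 and 57; the successive quotients are the partial quotients a_0, a_1, ... (each step inverts the fractional part left over by the previous one):
  278 = 4*57 + 50, so a_0 = 4.
  57 = 1*50 + 7, so a_1 = 1.
  50 = 7*7 + 1, so a_2 = 7.
  7 = 7*1 + 0, so a_3 = 7.
The remainder reaches 0 after 4 divisions, so the expansion has 4 partial quotients, read off in order.

[4; 1, 7, 7]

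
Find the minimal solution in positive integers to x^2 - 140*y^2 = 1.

First expand sqrt(140) as a continued fraction. With x_i = (sqrt(140) + m_i)/d_i and (m_0, d_0) = (0, 1): a_0 = floor(sqrt(140)) = 11, since 11^2 = 121 <= 140 < 144 = 12^2.
Iterate m_{i+1} = d_i*a_i - m_i, d_{i+1} = (140 - m_{i+1}^2)/d_i, a_{i+1} = floor((a_0 + m_{i+1})/d_{i+1}):
  m_1 = 1*11 - 0 = 11, d_1 = (140 - 11^2)/1 = 19/1 = 19, a_1 = floor((11 + 11)/19) = 1.
  m_2 = 19*1 - 11 = 8, d_2 = (140 - 8^2)/19 = 76/19 = 4, a_2 = floor((11 + 8)/4) = 4.
  m_3 = 4*4 - 8 = 8, d_3 = (140 - 8^2)/4 = 76/4 = 19, a_3 = floor((11 + 8)/19) = 1.
  m_4 = 19*1 - 8 = 11, d_4 = (140 - 11^2)/19 = 19/19 = 1, a_4 = floor((11 + 11)/1) = 22.
  m_5 = 1*22 - 11 = 11, d_5 = (140 - 11^2)/1 = 19/1 = 19: (m_5, d_5) = (m_1, d_1) = (11, 19), so from here the quotients repeat a_1, ..., a_4; the period length is 4.
So sqrt(140) = [11; (1, 4, 1, 22)] with period length k = 4.
k is even, so the fundamental solution of x^2 - 140y^2 = 1 is (p_{k-1}, q_{k-1}) = (p_3, q_3); compute convergents through index 3.
Convergents (p_i = a_i*p_{i-1} + p_{i-2}, q_i = a_i*q_{i-1} + q_{i-2} with p_{-2}=0, p_{-1}=1, q_{-2}=1, q_{-1}=0):
  i=0: a_0=11, p_0 = 11*1 + 0 = 11, q_0 = 11*0 + 1 = 1.
  i=1: a_1=1, p_1 = 1*11 + 1 = 12, q_1 = 1*1 + 0 = 1.
  i=2: a_2=4, p_2 = 4*12 + 11 = 59, q_2 = 4*1 + 1 = 5.
  i=3: a_3=1, p_3 = 1*59 + 12 = 71, q_3 = 1*5 + 1 = 6.
Check: 71^2 - 140*6^2 = 5041 - 5040 = 1, so (x, y) = (71, 6) solves the equation, and by the theorem it is the least positive solution.

(x, y) = (71, 6)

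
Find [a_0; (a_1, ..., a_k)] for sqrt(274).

[16; (1, 1, 4, 4, 1, 1, 32)]

Write x_i = (sqrt(274) + m_i)/d_i with (m_0, d_0) = (0, 1). a_0 = floor(sqrt(274)) = 16, since 16^2 = 256 <= 274 < 289 = 17^2.
Iterate m_{i+1} = d_i*a_i - m_i, d_{i+1} = (274 - m_{i+1}^2)/d_i, a_{i+1} = floor((a_0 + m_{i+1})/d_{i+1}):
  m_1 = 1*16 - 0 = 16, d_1 = (274 - 16^2)/1 = 18/1 = 18, a_1 = floor((16 + 16)/18) = 1.
  m_2 = 18*1 - 16 = 2, d_2 = (274 - 2^2)/18 = 270/18 = 15, a_2 = floor((16 + 2)/15) = 1.
  m_3 = 15*1 - 2 = 13, d_3 = (274 - 13^2)/15 = 105/15 = 7, a_3 = floor((16 + 13)/7) = 4.
  m_4 = 7*4 - 13 = 15, d_4 = (274 - 15^2)/7 = 49/7 = 7, a_4 = floor((16 + 15)/7) = 4.
  m_5 = 7*4 - 15 = 13, d_5 = (274 - 13^2)/7 = 105/7 = 15, a_5 = floor((16 + 13)/15) = 1.
  m_6 = 15*1 - 13 = 2, d_6 = (274 - 2^2)/15 = 270/15 = 18, a_6 = floor((16 + 2)/18) = 1.
  m_7 = 18*1 - 2 = 16, d_7 = (274 - 16^2)/18 = 18/18 = 1, a_7 = floor((16 + 16)/1) = 32.
  m_8 = 1*32 - 16 = 16, d_8 = (274 - 16^2)/1 = 18/1 = 18: (m_8, d_8) = (m_1, d_1) = (16, 18), so from here the quotients repeat a_1, ..., a_7; the period length is 7.
Hence the expansion of sqrt(274) is a_0 = 16 followed by the repeating block 1, 1, 4, 4, 1, 1, 32 (period 7).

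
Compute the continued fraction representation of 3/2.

[1; 2]

Run the Euclidean algorithm on 3 and 2; the successive quotients are the partial quotients a_0, a_1, ... (each step inverts the fractional part left over by the previous one):
  3 = 1*2 + 1, so a_0 = 1.
  2 = 2*1 + 0, so a_1 = 2.
The remainder reaches 0 after 2 divisions, so the expansion has 2 partial quotients, read off in order.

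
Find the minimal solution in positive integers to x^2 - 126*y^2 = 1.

First expand sqrt(126) as a continued fraction. With x_i = (sqrt(126) + m_i)/d_i and (m_0, d_0) = (0, 1): a_0 = floor(sqrt(126)) = 11, since 11^2 = 121 <= 126 < 144 = 12^2.
Iterate m_{i+1} = d_i*a_i - m_i, d_{i+1} = (126 - m_{i+1}^2)/d_i, a_{i+1} = floor((a_0 + m_{i+1})/d_{i+1}):
  m_1 = 1*11 - 0 = 11, d_1 = (126 - 11^2)/1 = 5/1 = 5, a_1 = floor((11 + 11)/5) = 4.
  m_2 = 5*4 - 11 = 9, d_2 = (126 - 9^2)/5 = 45/5 = 9, a_2 = floor((11 + 9)/9) = 2.
  m_3 = 9*2 - 9 = 9, d_3 = (126 - 9^2)/9 = 45/9 = 5, a_3 = floor((11 + 9)/5) = 4.
  m_4 = 5*4 - 9 = 11, d_4 = (126 - 11^2)/5 = 5/5 = 1, a_4 = floor((11 + 11)/1) = 22.
  m_5 = 1*22 - 11 = 11, d_5 = (126 - 11^2)/1 = 5/1 = 5: (m_5, d_5) = (m_1, d_1) = (11, 5), so from here the quotients repeat a_1, ..., a_4; the period length is 4.
So sqrt(126) = [11; (4, 2, 4, 22)] with period length k = 4.
k is even, so the fundamental solution of x^2 - 126y^2 = 1 is (p_{k-1}, q_{k-1}) = (p_3, q_3); compute convergents through index 3.
Convergents (p_i = a_i*p_{i-1} + p_{i-2}, q_i = a_i*q_{i-1} + q_{i-2} with p_{-2}=0, p_{-1}=1, q_{-2}=1, q_{-1}=0):
  i=0: a_0=11, p_0 = 11*1 + 0 = 11, q_0 = 11*0 + 1 = 1.
  i=1: a_1=4, p_1 = 4*11 + 1 = 45, q_1 = 4*1 + 0 = 4.
  i=2: a_2=2, p_2 = 2*45 + 11 = 101, q_2 = 2*4 + 1 = 9.
  i=3: a_3=4, p_3 = 4*101 + 45 = 449, q_3 = 4*9 + 4 = 40.
Check: 449^2 - 126*40^2 = 201601 - 201600 = 1, so (x, y) = (449, 40) solves the equation, and by the theorem it is the least positive solution.

(x, y) = (449, 40)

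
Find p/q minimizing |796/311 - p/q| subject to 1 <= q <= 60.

151/59

Expand x = 796/311 as a continued fraction with the Euclidean algorithm:
  796 = 2*311 + 174, so a_0 = 2.
  311 = 1*174 + 137, so a_1 = 1.
  174 = 1*137 + 37, so a_2 = 1.
  137 = 3*37 + 26, so a_3 = 3.
  37 = 1*26 + 11, so a_4 = 1.
  26 = 2*11 + 4, so a_5 = 2.
  11 = 2*4 + 3, so a_6 = 2.
  4 = 1*3 + 1, so a_7 = 1.
  3 = 3*1 + 0, so a_8 = 3.
so x = [2; 1, 1, 3, 1, 2, 2, 1, 3].
Convergents (p_i = a_i*p_{i-1} + p_{i-2}, q_i = a_i*q_{i-1} + q_{i-2} with p_{-2}=0, p_{-1}=1, q_{-2}=1, q_{-1}=0), until the denominator exceeds 60:
  i=0: a_0=2, p_0 = 2*1 + 0 = 2, q_0 = 2*0 + 1 = 1.
  i=1: a_1=1, p_1 = 1*2 + 1 = 3, q_1 = 1*1 + 0 = 1.
  i=2: a_2=1, p_2 = 1*3 + 2 = 5, q_2 = 1*1 + 1 = 2.
  i=3: a_3=3, p_3 = 3*5 + 3 = 18, q_3 = 3*2 + 1 = 7.
  i=4: a_4=1, p_4 = 1*18 + 5 = 23, q_4 = 1*7 + 2 = 9.
  i=5: a_5=2, p_5 = 2*23 + 18 = 64, q_5 = 2*9 + 7 = 25.
  i=6: a_6=2, p_6 = 2*64 + 23 = 151, q_6 = 2*25 + 9 = 59.
  i=7: a_7=1, p_7 = 1*151 + 64 = 215, q_7 = 1*59 + 25 = 84.
q_7 = 84 > 60, so the last convergent with denominator <= 60 is p_6/q_6 = 151/59.
The closest fraction with denominator <= 60 is either p_6/q_6 or the intermediate fraction (k*p_6 + p_5)/(k*q_6 + q_5) with the largest k >= 1 whose denominator stays <= 60; these approach x as k grows, and every other convergent or intermediate fraction in range is farther away.
Largest k: floor((60 - q_5)/q_6) = floor((60 - 25)/59) = 0.
Since k = 0, no intermediate fraction beyond p_6/q_6 has denominator <= 60, so the convergent 151/59 is the closest (its error is |796*59 - 151*311|/(311*59) = 3/18349).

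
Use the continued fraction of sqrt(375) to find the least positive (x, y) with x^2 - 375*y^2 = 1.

First expand sqrt(375) as a continued fraction. With x_i = (sqrt(375) + m_i)/d_i and (m_0, d_0) = (0, 1): a_0 = floor(sqrt(375)) = 19, since 19^2 = 361 <= 375 < 400 = 20^2.
Iterate m_{i+1} = d_i*a_i - m_i, d_{i+1} = (375 - m_{i+1}^2)/d_i, a_{i+1} = floor((a_0 + m_{i+1})/d_{i+1}):
  m_1 = 1*19 - 0 = 19, d_1 = (375 - 19^2)/1 = 14/1 = 14, a_1 = floor((19 + 19)/14) = 2.
  m_2 = 14*2 - 19 = 9, d_2 = (375 - 9^2)/14 = 294/14 = 21, a_2 = floor((19 + 9)/21) = 1.
  m_3 = 21*1 - 9 = 12, d_3 = (375 - 12^2)/21 = 231/21 = 11, a_3 = floor((19 + 12)/11) = 2.
  m_4 = 11*2 - 12 = 10, d_4 = (375 - 10^2)/11 = 275/11 = 25, a_4 = floor((19 + 10)/25) = 1.
  m_5 = 25*1 - 10 = 15, d_5 = (375 - 15^2)/25 = 150/25 = 6, a_5 = floor((19 + 15)/6) = 5.
  m_6 = 6*5 - 15 = 15, d_6 = (375 - 15^2)/6 = 150/6 = 25, a_6 = floor((19 + 15)/25) = 1.
  m_7 = 25*1 - 15 = 10, d_7 = (375 - 10^2)/25 = 275/25 = 11, a_7 = floor((19 + 10)/11) = 2.
  m_8 = 11*2 - 10 = 12, d_8 = (375 - 12^2)/11 = 231/11 = 21, a_8 = floor((19 + 12)/21) = 1.
  m_9 = 21*1 - 12 = 9, d_9 = (375 - 9^2)/21 = 294/21 = 14, a_9 = floor((19 + 9)/14) = 2.
  m_10 = 14*2 - 9 = 19, d_10 = (375 - 19^2)/14 = 14/14 = 1, a_10 = floor((19 + 19)/1) = 38.
  m_11 = 1*38 - 19 = 19, d_11 = (375 - 19^2)/1 = 14/1 = 14: (m_11, d_11) = (m_1, d_1) = (19, 14), so from here the quotients repeat a_1, ..., a_10; the period length is 10.
So sqrt(375) = [19; (2, 1, 2, 1, 5, 1, 2, 1, 2, 38)] with period length k = 10.
k is even, so the fundamental solution of x^2 - 375y^2 = 1 is (p_{k-1}, q_{k-1}) = (p_9, q_9); compute convergents through index 9.
Convergents (p_i = a_i*p_{i-1} + p_{i-2}, q_i = a_i*q_{i-1} + q_{i-2} with p_{-2}=0, p_{-1}=1, q_{-2}=1, q_{-1}=0):
  i=0: a_0=19, p_0 = 19*1 + 0 = 19, q_0 = 19*0 + 1 = 1.
  i=1: a_1=2, p_1 = 2*19 + 1 = 39, q_1 = 2*1 + 0 = 2.
  i=2: a_2=1, p_2 = 1*39 + 19 = 58, q_2 = 1*2 + 1 = 3.
  i=3: a_3=2, p_3 = 2*58 + 39 = 155, q_3 = 2*3 + 2 = 8.
  i=4: a_4=1, p_4 = 1*155 + 58 = 213, q_4 = 1*8 + 3 = 11.
  i=5: a_5=5, p_5 = 5*213 + 155 = 1220, q_5 = 5*11 + 8 = 63.
  i=6: a_6=1, p_6 = 1*1220 + 213 = 1433, q_6 = 1*63 + 11 = 74.
  i=7: a_7=2, p_7 = 2*1433 + 1220 = 4086, q_7 = 2*74 + 63 = 211.
  i=8: a_8=1, p_8 = 1*4086 + 1433 = 5519, q_8 = 1*211 + 74 = 285.
  i=9: a_9=2, p_9 = 2*5519 + 4086 = 15124, q_9 = 2*285 + 211 = 781.
Check: 15124^2 - 375*781^2 = 228735376 - 228735375 = 1, so (x, y) = (15124, 781) solves the equation, and by the theorem it is the least positive solution.

(x, y) = (15124, 781)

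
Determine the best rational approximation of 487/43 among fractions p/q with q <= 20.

34/3

Expand x = 487/43 as a continued fraction with the Euclidean algorithm:
  487 = 11*43 + 14, so a_0 = 11.
  43 = 3*14 + 1, so a_1 = 3.
  14 = 14*1 + 0, so a_2 = 14.
so x = [11; 3, 14].
Convergents (p_i = a_i*p_{i-1} + p_{i-2}, q_i = a_i*q_{i-1} + q_{i-2} with p_{-2}=0, p_{-1}=1, q_{-2}=1, q_{-1}=0), until the denominator exceeds 20:
  i=0: a_0=11, p_0 = 11*1 + 0 = 11, q_0 = 11*0 + 1 = 1.
  i=1: a_1=3, p_1 = 3*11 + 1 = 34, q_1 = 3*1 + 0 = 3.
  i=2: a_2=14, p_2 = 14*34 + 11 = 487, q_2 = 14*3 + 1 = 43.
q_2 = 43 > 20, so the last convergent with denominator <= 20 is p_1/q_1 = 34/3.
The closest fraction with denominator <= 20 is either p_1/q_1 or the intermediate fraction (k*p_1 + p_0)/(k*q_1 + q_0) with the largest k >= 1 whose denominator stays <= 20; these approach x as k grows, and every other convergent or intermediate fraction in range is farther away.
Largest k: floor((20 - q_0)/q_1) = floor((20 - 1)/3) = 6.
That gives (6*34 + 11)/(6*3 + 1) = 215/19.
Compare the errors: |x - 34/3| = |487*3 - 34*43|/(43*3) = 1/129, and |x - 215/19| = |487*19 - 215*43|/(43*19) = 8/817.
Cross-multiplying, 1*817 = 817 < 1032 = 8*129, so 1/129 is smaller: the convergent 34/3 is closer to x than 215/19.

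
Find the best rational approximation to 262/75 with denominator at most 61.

213/61

Expand x = 262/75 as a continued fraction with the Euclidean algorithm:
  262 = 3*75 + 37, so a_0 = 3.
  75 = 2*37 + 1, so a_1 = 2.
  37 = 37*1 + 0, so a_2 = 37.
so x = [3; 2, 37].
Convergents (p_i = a_i*p_{i-1} + p_{i-2}, q_i = a_i*q_{i-1} + q_{i-2} with p_{-2}=0, p_{-1}=1, q_{-2}=1, q_{-1}=0), until the denominator exceeds 61:
  i=0: a_0=3, p_0 = 3*1 + 0 = 3, q_0 = 3*0 + 1 = 1.
  i=1: a_1=2, p_1 = 2*3 + 1 = 7, q_1 = 2*1 + 0 = 2.
  i=2: a_2=37, p_2 = 37*7 + 3 = 262, q_2 = 37*2 + 1 = 75.
q_2 = 75 > 61, so the last convergent with denominator <= 61 is p_1/q_1 = 7/2.
The closest fraction with denominator <= 61 is either p_1/q_1 or the intermediate fraction (k*p_1 + p_0)/(k*q_1 + q_0) with the largest k >= 1 whose denominator stays <= 61; these approach x as k grows, and every other convergent or intermediate fraction in range is farther away.
Largest k: floor((61 - q_0)/q_1) = floor((61 - 1)/2) = 30.
That gives (30*7 + 3)/(30*2 + 1) = 213/61.
Compare the errors: |x - 7/2| = |262*2 - 7*75|/(75*2) = 1/150, and |x - 213/61| = |262*61 - 213*75|/(75*61) = 7/4575.
Cross-multiplying, 7*150 = 1050 < 4575 = 1*4575, so 7/4575 is smaller: the intermediate fraction 213/61 is closer to x than 7/2.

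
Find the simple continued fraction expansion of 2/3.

Run the Euclidean algorithm on 2 and 3; the successive quotients are the partial quotients a_0, a_1, ... (each step inverts the fractional part left over by the previous one):
  2 = 0*3 + 2, so a_0 = 0.
  3 = 1*2 + 1, so a_1 = 1.
  2 = 2*1 + 0, so a_2 = 2.
The remainder reaches 0 after 3 divisions, so the expansion has 3 partial quotients, read off in order.

[0; 1, 2]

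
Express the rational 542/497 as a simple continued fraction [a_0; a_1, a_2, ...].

[1; 11, 22, 2]

Run the Euclidean algorithm on 542 and 497; the successive quotients are the partial quotients a_0, a_1, ... (each step inverts the fractional part left over by the previous one):
  542 = 1*497 + 45, so a_0 = 1.
  497 = 11*45 + 2, so a_1 = 11.
  45 = 22*2 + 1, so a_2 = 22.
  2 = 2*1 + 0, so a_3 = 2.
The remainder reaches 0 after 4 divisions, so the expansion has 4 partial quotients, read off in order.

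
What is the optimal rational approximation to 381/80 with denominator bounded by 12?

Expand x = 381/80 as a continued fraction with the Euclidean algorithm:
  381 = 4*80 + 61, so a_0 = 4.
  80 = 1*61 + 19, so a_1 = 1.
  61 = 3*19 + 4, so a_2 = 3.
  19 = 4*4 + 3, so a_3 = 4.
  4 = 1*3 + 1, so a_4 = 1.
  3 = 3*1 + 0, so a_5 = 3.
so x = [4; 1, 3, 4, 1, 3].
Convergents (p_i = a_i*p_{i-1} + p_{i-2}, q_i = a_i*q_{i-1} + q_{i-2} with p_{-2}=0, p_{-1}=1, q_{-2}=1, q_{-1}=0), until the denominator exceeds 12:
  i=0: a_0=4, p_0 = 4*1 + 0 = 4, q_0 = 4*0 + 1 = 1.
  i=1: a_1=1, p_1 = 1*4 + 1 = 5, q_1 = 1*1 + 0 = 1.
  i=2: a_2=3, p_2 = 3*5 + 4 = 19, q_2 = 3*1 + 1 = 4.
  i=3: a_3=4, p_3 = 4*19 + 5 = 81, q_3 = 4*4 + 1 = 17.
q_3 = 17 > 12, so the last convergent with denominator <= 12 is p_2/q_2 = 19/4.
The closest fraction with denominator <= 12 is either p_2/q_2 or the intermediate fraction (k*p_2 + p_1)/(k*q_2 + q_1) with the largest k >= 1 whose denominator stays <= 12; these approach x as k grows, and every other convergent or intermediate fraction in range is farther away.
Largest k: floor((12 - q_1)/q_2) = floor((12 - 1)/4) = 2.
That gives (2*19 + 5)/(2*4 + 1) = 43/9.
Compare the errors: |x - 19/4| = |381*4 - 19*80|/(80*4) = 4/320, and |x - 43/9| = |381*9 - 43*80|/(80*9) = 11/720.
Cross-multiplying, 4*720 = 2880 < 3520 = 11*320, so 4/320 is smaller: the convergent 19/4 is closer to x than 43/9.

19/4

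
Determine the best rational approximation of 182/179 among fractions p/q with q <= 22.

1/1

Expand x = 182/179 as a continued fraction with the Euclidean algorithm:
  182 = 1*179 + 3, so a_0 = 1.
  179 = 59*3 + 2, so a_1 = 59.
  3 = 1*2 + 1, so a_2 = 1.
  2 = 2*1 + 0, so a_3 = 2.
so x = [1; 59, 1, 2].
Convergents (p_i = a_i*p_{i-1} + p_{i-2}, q_i = a_i*q_{i-1} + q_{i-2} with p_{-2}=0, p_{-1}=1, q_{-2}=1, q_{-1}=0), until the denominator exceeds 22:
  i=0: a_0=1, p_0 = 1*1 + 0 = 1, q_0 = 1*0 + 1 = 1.
  i=1: a_1=59, p_1 = 59*1 + 1 = 60, q_1 = 59*1 + 0 = 59.
q_1 = 59 > 22, so the last convergent with denominator <= 22 is p_0/q_0 = 1/1.
The closest fraction with denominator <= 22 is either p_0/q_0 or the intermediate fraction (k*p_0 + p_{-1})/(k*q_0 + q_{-1}) with the largest k >= 1 whose denominator stays <= 22; these approach x as k grows, and every other convergent or intermediate fraction in range is farther away.
Largest k: floor((22 - q_{-1})/q_0) = floor((22 - 0)/1) = 22 (using the seeds p_{-1} = 1, q_{-1} = 0).
That gives (22*1 + 1)/(22*1 + 0) = 23/22.
Compare the errors: |x - 1/1| = |182*1 - 1*179|/(179*1) = 3/179, and |x - 23/22| = |182*22 - 23*179|/(179*22) = 113/3938.
Cross-multiplying, 3*3938 = 11814 < 20227 = 113*179, so 3/179 is smaller: the convergent 1/1 is closer to x than 23/22.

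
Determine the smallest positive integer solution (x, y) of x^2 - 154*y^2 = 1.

(x, y) = (21295, 1716)

First expand sqrt(154) as a continued fraction. With x_i = (sqrt(154) + m_i)/d_i and (m_0, d_0) = (0, 1): a_0 = floor(sqrt(154)) = 12, since 12^2 = 144 <= 154 < 169 = 13^2.
Iterate m_{i+1} = d_i*a_i - m_i, d_{i+1} = (154 - m_{i+1}^2)/d_i, a_{i+1} = floor((a_0 + m_{i+1})/d_{i+1}):
  m_1 = 1*12 - 0 = 12, d_1 = (154 - 12^2)/1 = 10/1 = 10, a_1 = floor((12 + 12)/10) = 2.
  m_2 = 10*2 - 12 = 8, d_2 = (154 - 8^2)/10 = 90/10 = 9, a_2 = floor((12 + 8)/9) = 2.
  m_3 = 9*2 - 8 = 10, d_3 = (154 - 10^2)/9 = 54/9 = 6, a_3 = floor((12 + 10)/6) = 3.
  m_4 = 6*3 - 10 = 8, d_4 = (154 - 8^2)/6 = 90/6 = 15, a_4 = floor((12 + 8)/15) = 1.
  m_5 = 15*1 - 8 = 7, d_5 = (154 - 7^2)/15 = 105/15 = 7, a_5 = floor((12 + 7)/7) = 2.
  m_6 = 7*2 - 7 = 7, d_6 = (154 - 7^2)/7 = 105/7 = 15, a_6 = floor((12 + 7)/15) = 1.
  m_7 = 15*1 - 7 = 8, d_7 = (154 - 8^2)/15 = 90/15 = 6, a_7 = floor((12 + 8)/6) = 3.
  m_8 = 6*3 - 8 = 10, d_8 = (154 - 10^2)/6 = 54/6 = 9, a_8 = floor((12 + 10)/9) = 2.
  m_9 = 9*2 - 10 = 8, d_9 = (154 - 8^2)/9 = 90/9 = 10, a_9 = floor((12 + 8)/10) = 2.
  m_10 = 10*2 - 8 = 12, d_10 = (154 - 12^2)/10 = 10/10 = 1, a_10 = floor((12 + 12)/1) = 24.
  m_11 = 1*24 - 12 = 12, d_11 = (154 - 12^2)/1 = 10/1 = 10: (m_11, d_11) = (m_1, d_1) = (12, 10), so from here the quotients repeat a_1, ..., a_10; the period length is 10.
So sqrt(154) = [12; (2, 2, 3, 1, 2, 1, 3, 2, 2, 24)] with period length k = 10.
k is even, so the fundamental solution of x^2 - 154y^2 = 1 is (p_{k-1}, q_{k-1}) = (p_9, q_9); compute convergents through index 9.
Convergents (p_i = a_i*p_{i-1} + p_{i-2}, q_i = a_i*q_{i-1} + q_{i-2} with p_{-2}=0, p_{-1}=1, q_{-2}=1, q_{-1}=0):
  i=0: a_0=12, p_0 = 12*1 + 0 = 12, q_0 = 12*0 + 1 = 1.
  i=1: a_1=2, p_1 = 2*12 + 1 = 25, q_1 = 2*1 + 0 = 2.
  i=2: a_2=2, p_2 = 2*25 + 12 = 62, q_2 = 2*2 + 1 = 5.
  i=3: a_3=3, p_3 = 3*62 + 25 = 211, q_3 = 3*5 + 2 = 17.
  i=4: a_4=1, p_4 = 1*211 + 62 = 273, q_4 = 1*17 + 5 = 22.
  i=5: a_5=2, p_5 = 2*273 + 211 = 757, q_5 = 2*22 + 17 = 61.
  i=6: a_6=1, p_6 = 1*757 + 273 = 1030, q_6 = 1*61 + 22 = 83.
  i=7: a_7=3, p_7 = 3*1030 + 757 = 3847, q_7 = 3*83 + 61 = 310.
  i=8: a_8=2, p_8 = 2*3847 + 1030 = 8724, q_8 = 2*310 + 83 = 703.
  i=9: a_9=2, p_9 = 2*8724 + 3847 = 21295, q_9 = 2*703 + 310 = 1716.
Check: 21295^2 - 154*1716^2 = 453477025 - 453477024 = 1, so (x, y) = (21295, 1716) solves the equation, and by the theorem it is the least positive solution.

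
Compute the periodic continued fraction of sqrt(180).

Write x_i = (sqrt(180) + m_i)/d_i with (m_0, d_0) = (0, 1). a_0 = floor(sqrt(180)) = 13, since 13^2 = 169 <= 180 < 196 = 14^2.
Iterate m_{i+1} = d_i*a_i - m_i, d_{i+1} = (180 - m_{i+1}^2)/d_i, a_{i+1} = floor((a_0 + m_{i+1})/d_{i+1}):
  m_1 = 1*13 - 0 = 13, d_1 = (180 - 13^2)/1 = 11/1 = 11, a_1 = floor((13 + 13)/11) = 2.
  m_2 = 11*2 - 13 = 9, d_2 = (180 - 9^2)/11 = 99/11 = 9, a_2 = floor((13 + 9)/9) = 2.
  m_3 = 9*2 - 9 = 9, d_3 = (180 - 9^2)/9 = 99/9 = 11, a_3 = floor((13 + 9)/11) = 2.
  m_4 = 11*2 - 9 = 13, d_4 = (180 - 13^2)/11 = 11/11 = 1, a_4 = floor((13 + 13)/1) = 26.
  m_5 = 1*26 - 13 = 13, d_5 = (180 - 13^2)/1 = 11/1 = 11: (m_5, d_5) = (m_1, d_1) = (13, 11), so from here the quotients repeat a_1, ..., a_4; the period length is 4.
Hence the expansion of sqrt(180) is a_0 = 13 followed by the repeating block 2, 2, 2, 26 (period 4).

[13; (2, 2, 2, 26)]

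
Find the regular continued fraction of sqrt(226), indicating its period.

Write x_i = (sqrt(226) + m_i)/d_i with (m_0, d_0) = (0, 1). a_0 = floor(sqrt(226)) = 15, since 15^2 = 225 <= 226 < 256 = 16^2.
Iterate m_{i+1} = d_i*a_i - m_i, d_{i+1} = (226 - m_{i+1}^2)/d_i, a_{i+1} = floor((a_0 + m_{i+1})/d_{i+1}):
  m_1 = 1*15 - 0 = 15, d_1 = (226 - 15^2)/1 = 1/1 = 1, a_1 = floor((15 + 15)/1) = 30.
  m_2 = 1*30 - 15 = 15, d_2 = (226 - 15^2)/1 = 1/1 = 1: (m_2, d_2) = (m_1, d_1) = (15, 1), so from here the quotient a_1 repeats; the period length is 1.
Hence the expansion of sqrt(226) is a_0 = 15 followed by the repeating block 30 (period 1).

[15; (30)]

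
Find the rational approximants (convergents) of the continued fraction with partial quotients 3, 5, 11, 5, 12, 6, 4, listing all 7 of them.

Using the convergent recurrence p_i = a_i*p_{i-1} + p_{i-2}, q_i = a_i*q_{i-1} + q_{i-2} with p_{-2}=0, p_{-1}=1, q_{-2}=1, q_{-1}=0:
  i=0: a_0=3, p_0 = 3*1 + 0 = 3, q_0 = 3*0 + 1 = 1.
  i=1: a_1=5, p_1 = 5*3 + 1 = 16, q_1 = 5*1 + 0 = 5.
  i=2: a_2=11, p_2 = 11*16 + 3 = 179, q_2 = 11*5 + 1 = 56.
  i=3: a_3=5, p_3 = 5*179 + 16 = 911, q_3 = 5*56 + 5 = 285.
  i=4: a_4=12, p_4 = 12*911 + 179 = 11111, q_4 = 12*285 + 56 = 3476.
  i=5: a_5=6, p_5 = 6*11111 + 911 = 67577, q_5 = 6*3476 + 285 = 21141.
  i=6: a_6=4, p_6 = 4*67577 + 11111 = 281419, q_6 = 4*21141 + 3476 = 88040.

3/1, 16/5, 179/56, 911/285, 11111/3476, 67577/21141, 281419/88040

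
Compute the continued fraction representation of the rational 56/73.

Run the Euclidean algorithm on 56 and 73; the successive quotients are the partial quotients a_0, a_1, ... (each step inverts the fractional part left over by the previous one):
  56 = 0*73 + 56, so a_0 = 0.
  73 = 1*56 + 17, so a_1 = 1.
  56 = 3*17 + 5, so a_2 = 3.
  17 = 3*5 + 2, so a_3 = 3.
  5 = 2*2 + 1, so a_4 = 2.
  2 = 2*1 + 0, so a_5 = 2.
The remainder reaches 0 after 6 divisions, so the expansion has 6 partial quotients, read off in order.

[0; 1, 3, 3, 2, 2]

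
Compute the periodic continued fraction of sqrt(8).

[2; (1, 4)]

Write x_i = (sqrt(8) + m_i)/d_i with (m_0, d_0) = (0, 1). a_0 = floor(sqrt(8)) = 2, since 2^2 = 4 <= 8 < 9 = 3^2.
Iterate m_{i+1} = d_i*a_i - m_i, d_{i+1} = (8 - m_{i+1}^2)/d_i, a_{i+1} = floor((a_0 + m_{i+1})/d_{i+1}):
  m_1 = 1*2 - 0 = 2, d_1 = (8 - 2^2)/1 = 4/1 = 4, a_1 = floor((2 + 2)/4) = 1.
  m_2 = 4*1 - 2 = 2, d_2 = (8 - 2^2)/4 = 4/4 = 1, a_2 = floor((2 + 2)/1) = 4.
  m_3 = 1*4 - 2 = 2, d_3 = (8 - 2^2)/1 = 4/1 = 4: (m_3, d_3) = (m_1, d_1) = (2, 4), so from here the quotients repeat a_1, a_2; the period length is 2.
Hence the expansion of sqrt(8) is a_0 = 2 followed by the repeating block 1, 4 (period 2).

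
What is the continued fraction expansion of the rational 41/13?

Run the Euclidean algorithm on 41 and 13; the successive quotients are the partial quotients a_0, a_1, ... (each step inverts the fractional part left over by the previous one):
  41 = 3*13 + 2, so a_0 = 3.
  13 = 6*2 + 1, so a_1 = 6.
  2 = 2*1 + 0, so a_2 = 2.
The remainder reaches 0 after 3 divisions, so the expansion has 3 partial quotients, read off in order.

[3; 6, 2]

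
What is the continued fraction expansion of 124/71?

Run the Euclidean algorithm on 124 and 71; the successive quotients are the partial quotients a_0, a_1, ... (each step inverts the fractional part left over by the previous one):
  124 = 1*71 + 53, so a_0 = 1.
  71 = 1*53 + 18, so a_1 = 1.
  53 = 2*18 + 17, so a_2 = 2.
  18 = 1*17 + 1, so a_3 = 1.
  17 = 17*1 + 0, so a_4 = 17.
The remainder reaches 0 after 5 divisions, so the expansion has 5 partial quotients, read off in order.

[1; 1, 2, 1, 17]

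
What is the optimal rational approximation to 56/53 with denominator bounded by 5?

Expand x = 56/53 as a continued fraction with the Euclidean algorithm:
  56 = 1*53 + 3, so a_0 = 1.
  53 = 17*3 + 2, so a_1 = 17.
  3 = 1*2 + 1, so a_2 = 1.
  2 = 2*1 + 0, so a_3 = 2.
so x = [1; 17, 1, 2].
Convergents (p_i = a_i*p_{i-1} + p_{i-2}, q_i = a_i*q_{i-1} + q_{i-2} with p_{-2}=0, p_{-1}=1, q_{-2}=1, q_{-1}=0), until the denominator exceeds 5:
  i=0: a_0=1, p_0 = 1*1 + 0 = 1, q_0 = 1*0 + 1 = 1.
  i=1: a_1=17, p_1 = 17*1 + 1 = 18, q_1 = 17*1 + 0 = 17.
q_1 = 17 > 5, so the last convergent with denominator <= 5 is p_0/q_0 = 1/1.
The closest fraction with denominator <= 5 is either p_0/q_0 or the intermediate fraction (k*p_0 + p_{-1})/(k*q_0 + q_{-1}) with the largest k >= 1 whose denominator stays <= 5; these approach x as k grows, and every other convergent or intermediate fraction in range is farther away.
Largest k: floor((5 - q_{-1})/q_0) = floor((5 - 0)/1) = 5 (using the seeds p_{-1} = 1, q_{-1} = 0).
That gives (5*1 + 1)/(5*1 + 0) = 6/5.
Compare the errors: |x - 1/1| = |56*1 - 1*53|/(53*1) = 3/53, and |x - 6/5| = |56*5 - 6*53|/(53*5) = 38/265.
Cross-multiplying, 3*265 = 795 < 2014 = 38*53, so 3/53 is smaller: the convergent 1/1 is closer to x than 6/5.

1/1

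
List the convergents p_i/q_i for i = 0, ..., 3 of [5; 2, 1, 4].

Using the convergent recurrence p_i = a_i*p_{i-1} + p_{i-2}, q_i = a_i*q_{i-1} + q_{i-2} with p_{-2}=0, p_{-1}=1, q_{-2}=1, q_{-1}=0:
  i=0: a_0=5, p_0 = 5*1 + 0 = 5, q_0 = 5*0 + 1 = 1.
  i=1: a_1=2, p_1 = 2*5 + 1 = 11, q_1 = 2*1 + 0 = 2.
  i=2: a_2=1, p_2 = 1*11 + 5 = 16, q_2 = 1*2 + 1 = 3.
  i=3: a_3=4, p_3 = 4*16 + 11 = 75, q_3 = 4*3 + 2 = 14.

5/1, 11/2, 16/3, 75/14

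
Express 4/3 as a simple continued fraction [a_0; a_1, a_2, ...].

Run the Euclidean algorithm on 4 and 3; the successive quotients are the partial quotients a_0, a_1, ... (each step inverts the fractional part left over by the previous one):
  4 = 1*3 + 1, so a_0 = 1.
  3 = 3*1 + 0, so a_1 = 3.
The remainder reaches 0 after 2 divisions, so the expansion has 2 partial quotients, read off in order.

[1; 3]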